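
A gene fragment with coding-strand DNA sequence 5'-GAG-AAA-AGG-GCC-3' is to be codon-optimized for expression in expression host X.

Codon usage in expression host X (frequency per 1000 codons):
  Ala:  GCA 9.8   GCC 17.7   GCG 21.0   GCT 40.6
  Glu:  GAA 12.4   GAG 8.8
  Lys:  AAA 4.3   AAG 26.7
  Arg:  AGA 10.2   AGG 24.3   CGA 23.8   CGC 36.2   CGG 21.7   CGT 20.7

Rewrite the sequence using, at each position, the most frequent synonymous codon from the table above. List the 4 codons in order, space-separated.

GAA AAG CGC GCT

Codon 1 (Glu): best is GAA at 12.4.
Codon 2 (Lys): best is AAG at 26.7.
Codon 3 (Arg): best is CGC at 36.2.
Codon 4 (Ala): best is GCT at 40.6.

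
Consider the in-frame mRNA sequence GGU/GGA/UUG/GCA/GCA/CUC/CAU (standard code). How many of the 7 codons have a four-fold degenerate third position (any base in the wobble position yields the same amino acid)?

5

Codon 1 GGU (Gly): third position 4-fold.
Codon 2 GGA (Gly): third position 4-fold.
Codon 3 UUG (Leu): third position 2-fold.
Codon 4 GCA (Ala): third position 4-fold.
Codon 5 GCA (Ala): third position 4-fold.
Codon 6 CUC (Leu): third position 4-fold.
Codon 7 CAU (His): third position 2-fold.
Four-fold degenerate third positions: 5.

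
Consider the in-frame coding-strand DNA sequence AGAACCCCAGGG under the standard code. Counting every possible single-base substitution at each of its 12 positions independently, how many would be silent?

Codon 1 (AGA, Arg): 2 synonymous substitutions.
Codon 2 (ACC, Thr): 3 synonymous substitutions.
Codon 3 (CCA, Pro): 3 synonymous substitutions.
Codon 4 (GGG, Gly): 3 synonymous substitutions.
Total: 2 + 3 + 3 + 3 = 11.

11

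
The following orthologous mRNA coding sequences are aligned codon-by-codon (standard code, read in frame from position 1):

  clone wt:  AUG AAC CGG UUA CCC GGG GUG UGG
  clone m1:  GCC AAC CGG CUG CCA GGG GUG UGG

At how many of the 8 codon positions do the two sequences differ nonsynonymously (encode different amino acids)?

Codon 1: AUG Met / GCC Ala — nonsynonymous.
Codon 2: AAC Asn / AAC Asn — identical.
Codon 3: CGG Arg / CGG Arg — identical.
Codon 4: UUA Leu / CUG Leu — synonymous.
Codon 5: CCC Pro / CCA Pro — synonymous.
Codon 6: GGG Gly / GGG Gly — identical.
Codon 7: GUG Val / GUG Val — identical.
Codon 8: UGG Trp / UGG Trp — identical.
Nonsynonymous differences: 1.

1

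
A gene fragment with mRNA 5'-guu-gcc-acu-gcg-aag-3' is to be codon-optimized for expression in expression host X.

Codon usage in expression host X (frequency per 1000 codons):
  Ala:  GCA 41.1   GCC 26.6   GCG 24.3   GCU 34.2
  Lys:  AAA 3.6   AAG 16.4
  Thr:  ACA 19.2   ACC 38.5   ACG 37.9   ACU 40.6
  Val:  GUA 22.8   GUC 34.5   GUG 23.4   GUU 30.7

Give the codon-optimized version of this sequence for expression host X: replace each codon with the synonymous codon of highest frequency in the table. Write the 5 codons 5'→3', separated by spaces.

GUC GCA ACU GCA AAG

Codon 1 (Val): best is GUC at 34.5.
Codon 2 (Ala): best is GCA at 41.1.
Codon 3 (Thr): best is ACU at 40.6.
Codon 4 (Ala): best is GCA at 41.1.
Codon 5 (Lys): best is AAG at 16.4.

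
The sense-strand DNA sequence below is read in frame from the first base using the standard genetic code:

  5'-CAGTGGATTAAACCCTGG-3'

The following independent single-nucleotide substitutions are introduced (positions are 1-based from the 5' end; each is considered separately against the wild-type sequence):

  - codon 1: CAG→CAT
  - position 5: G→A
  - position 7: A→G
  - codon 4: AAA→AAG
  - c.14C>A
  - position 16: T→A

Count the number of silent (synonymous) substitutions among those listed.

Codon 1: CAG (Gln) → CAT (His) — missense.
Codon 2: TGG (Trp) → TAG (Stop) — nonsense.
Codon 3: ATT (Ile) → GTT (Val) — missense.
Codon 4: AAA (Lys) → AAG (Lys) — synonymous.
Codon 5: CCC (Pro) → CAC (His) — missense.
Codon 6: TGG (Trp) → AGG (Arg) — missense.
Synonymous: 1 of 6.

1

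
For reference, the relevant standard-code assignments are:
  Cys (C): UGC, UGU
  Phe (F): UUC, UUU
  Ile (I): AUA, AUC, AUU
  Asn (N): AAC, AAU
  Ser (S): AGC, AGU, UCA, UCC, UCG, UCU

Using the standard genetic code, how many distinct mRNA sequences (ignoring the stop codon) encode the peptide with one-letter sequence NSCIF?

144

Asn: 2 codons.
Ser: 6 codons.
Cys: 2 codons.
Ile: 3 codons.
Phe: 2 codons.
2 × 6 × 2 × 3 × 2 = 144.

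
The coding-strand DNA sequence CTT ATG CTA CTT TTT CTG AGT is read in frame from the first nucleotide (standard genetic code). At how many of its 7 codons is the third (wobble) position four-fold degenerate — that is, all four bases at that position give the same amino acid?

Codon 1 CTT (Leu): third position 4-fold.
Codon 2 ATG (Met): third position 1-fold.
Codon 3 CTA (Leu): third position 4-fold.
Codon 4 CTT (Leu): third position 4-fold.
Codon 5 TTT (Phe): third position 2-fold.
Codon 6 CTG (Leu): third position 4-fold.
Codon 7 AGT (Ser): third position 2-fold.
Four-fold degenerate third positions: 4.

4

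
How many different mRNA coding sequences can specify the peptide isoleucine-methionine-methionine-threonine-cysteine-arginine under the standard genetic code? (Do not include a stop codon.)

Ile: 3 codons.
Met: 1 codon.
Met: 1 codon.
Thr: 4 codons.
Cys: 2 codons.
Arg: 6 codons.
3 × 1 × 1 × 4 × 2 × 6 = 144.

144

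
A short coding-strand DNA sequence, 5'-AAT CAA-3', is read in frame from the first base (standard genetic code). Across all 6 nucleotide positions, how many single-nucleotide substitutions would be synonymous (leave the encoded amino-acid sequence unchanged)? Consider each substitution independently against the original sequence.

Codon 1 (AAT, Asn): 1 synonymous substitution.
Codon 2 (CAA, Gln): 1 synonymous substitution.
Total: 1 + 1 = 2.

2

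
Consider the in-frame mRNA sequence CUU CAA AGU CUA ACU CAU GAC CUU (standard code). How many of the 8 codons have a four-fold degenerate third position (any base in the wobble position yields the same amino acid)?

Codon 1 CUU (Leu): third position 4-fold.
Codon 2 CAA (Gln): third position 2-fold.
Codon 3 AGU (Ser): third position 2-fold.
Codon 4 CUA (Leu): third position 4-fold.
Codon 5 ACU (Thr): third position 4-fold.
Codon 6 CAU (His): third position 2-fold.
Codon 7 GAC (Asp): third position 2-fold.
Codon 8 CUU (Leu): third position 4-fold.
Four-fold degenerate third positions: 4.

4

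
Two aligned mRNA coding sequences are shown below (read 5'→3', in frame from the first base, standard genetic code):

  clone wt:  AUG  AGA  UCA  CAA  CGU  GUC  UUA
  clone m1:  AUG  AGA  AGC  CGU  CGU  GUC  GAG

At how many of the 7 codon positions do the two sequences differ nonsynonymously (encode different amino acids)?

2

Codon 1: AUG Met / AUG Met — identical.
Codon 2: AGA Arg / AGA Arg — identical.
Codon 3: UCA Ser / AGC Ser — synonymous.
Codon 4: CAA Gln / CGU Arg — nonsynonymous.
Codon 5: CGU Arg / CGU Arg — identical.
Codon 6: GUC Val / GUC Val — identical.
Codon 7: UUA Leu / GAG Glu — nonsynonymous.
Nonsynonymous differences: 2.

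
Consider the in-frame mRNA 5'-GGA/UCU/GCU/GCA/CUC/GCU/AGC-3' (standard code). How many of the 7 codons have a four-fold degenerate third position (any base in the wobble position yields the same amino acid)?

Codon 1 GGA (Gly): third position 4-fold.
Codon 2 UCU (Ser): third position 4-fold.
Codon 3 GCU (Ala): third position 4-fold.
Codon 4 GCA (Ala): third position 4-fold.
Codon 5 CUC (Leu): third position 4-fold.
Codon 6 GCU (Ala): third position 4-fold.
Codon 7 AGC (Ser): third position 2-fold.
Four-fold degenerate third positions: 6.

6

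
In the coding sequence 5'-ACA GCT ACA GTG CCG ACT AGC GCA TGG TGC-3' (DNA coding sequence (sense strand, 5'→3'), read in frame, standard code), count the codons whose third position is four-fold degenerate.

Codon 1 ACA (Thr): third position 4-fold.
Codon 2 GCT (Ala): third position 4-fold.
Codon 3 ACA (Thr): third position 4-fold.
Codon 4 GTG (Val): third position 4-fold.
Codon 5 CCG (Pro): third position 4-fold.
Codon 6 ACT (Thr): third position 4-fold.
Codon 7 AGC (Ser): third position 2-fold.
Codon 8 GCA (Ala): third position 4-fold.
Codon 9 TGG (Trp): third position 1-fold.
Codon 10 TGC (Cys): third position 2-fold.
Four-fold degenerate third positions: 7.

7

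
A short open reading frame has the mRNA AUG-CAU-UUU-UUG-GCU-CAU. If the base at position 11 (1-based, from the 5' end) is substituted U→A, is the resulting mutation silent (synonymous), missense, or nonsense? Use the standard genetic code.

nonsense

Position 11 falls in codon 4: UUG → Leu.
After the substitution the codon is UAG → Stop.
The new codon is a stop codon, so this is a nonsense mutation.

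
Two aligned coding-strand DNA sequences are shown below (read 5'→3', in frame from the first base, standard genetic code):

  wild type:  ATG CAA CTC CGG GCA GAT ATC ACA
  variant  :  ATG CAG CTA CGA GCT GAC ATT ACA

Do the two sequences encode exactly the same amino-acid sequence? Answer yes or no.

Codon 1: ATG Met / ATG Met — identical.
Codon 2: CAA Gln / CAG Gln — synonymous.
Codon 3: CTC Leu / CTA Leu — synonymous.
Codon 4: CGG Arg / CGA Arg — synonymous.
Codon 5: GCA Ala / GCT Ala — synonymous.
Codon 6: GAT Asp / GAC Asp — synonymous.
Codon 7: ATC Ile / ATT Ile — synonymous.
Codon 8: ACA Thr / ACA Thr — identical.
Nonsynonymous differences: 0 → same protein.

yes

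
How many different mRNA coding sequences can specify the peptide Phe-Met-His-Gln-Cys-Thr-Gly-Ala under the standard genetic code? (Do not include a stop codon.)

1024

Phe: 2 codons.
Met: 1 codon.
His: 2 codons.
Gln: 2 codons.
Cys: 2 codons.
Thr: 4 codons.
Gly: 4 codons.
Ala: 4 codons.
2 × 1 × 2 × 2 × 2 × 4 × 4 × 4 = 1024.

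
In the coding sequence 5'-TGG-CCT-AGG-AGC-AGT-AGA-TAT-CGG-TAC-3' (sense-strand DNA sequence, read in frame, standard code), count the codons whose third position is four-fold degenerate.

2

Codon 1 TGG (Trp): third position 1-fold.
Codon 2 CCT (Pro): third position 4-fold.
Codon 3 AGG (Arg): third position 2-fold.
Codon 4 AGC (Ser): third position 2-fold.
Codon 5 AGT (Ser): third position 2-fold.
Codon 6 AGA (Arg): third position 2-fold.
Codon 7 TAT (Tyr): third position 2-fold.
Codon 8 CGG (Arg): third position 4-fold.
Codon 9 TAC (Tyr): third position 2-fold.
Four-fold degenerate third positions: 2.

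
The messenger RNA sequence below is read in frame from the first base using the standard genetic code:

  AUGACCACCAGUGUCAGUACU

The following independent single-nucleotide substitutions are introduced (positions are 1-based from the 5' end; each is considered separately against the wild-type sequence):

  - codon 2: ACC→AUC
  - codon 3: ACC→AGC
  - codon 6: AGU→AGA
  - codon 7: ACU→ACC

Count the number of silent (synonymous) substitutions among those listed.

1

Codon 2: ACC (Thr) → AUC (Ile) — missense.
Codon 3: ACC (Thr) → AGC (Ser) — missense.
Codon 6: AGU (Ser) → AGA (Arg) — missense.
Codon 7: ACU (Thr) → ACC (Thr) — synonymous.
Synonymous: 1 of 4.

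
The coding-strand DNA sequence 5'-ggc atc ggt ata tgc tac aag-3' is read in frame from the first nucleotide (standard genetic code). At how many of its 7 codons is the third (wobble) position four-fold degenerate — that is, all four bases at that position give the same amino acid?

Codon 1 GGC (Gly): third position 4-fold.
Codon 2 ATC (Ile): third position 3-fold.
Codon 3 GGT (Gly): third position 4-fold.
Codon 4 ATA (Ile): third position 3-fold.
Codon 5 TGC (Cys): third position 2-fold.
Codon 6 TAC (Tyr): third position 2-fold.
Codon 7 AAG (Lys): third position 2-fold.
Four-fold degenerate third positions: 2.

2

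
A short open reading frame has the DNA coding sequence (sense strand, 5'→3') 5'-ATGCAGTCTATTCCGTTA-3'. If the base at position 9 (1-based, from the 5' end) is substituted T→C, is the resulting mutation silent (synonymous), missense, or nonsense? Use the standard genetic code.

Position 9 falls in codon 3: TCT → Ser.
After the substitution the codon is TCC → Ser.
Both encode Ser, so the change is synonymous.

silent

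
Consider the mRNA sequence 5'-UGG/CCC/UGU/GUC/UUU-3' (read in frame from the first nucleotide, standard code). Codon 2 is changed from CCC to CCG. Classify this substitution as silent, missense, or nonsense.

Position 6 falls in codon 2: CCC → Pro.
After the substitution the codon is CCG → Pro.
Both encode Pro, so the change is synonymous.

silent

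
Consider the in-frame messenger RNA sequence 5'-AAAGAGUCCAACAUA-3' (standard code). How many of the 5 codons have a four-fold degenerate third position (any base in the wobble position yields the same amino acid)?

1

Codon 1 AAA (Lys): third position 2-fold.
Codon 2 GAG (Glu): third position 2-fold.
Codon 3 UCC (Ser): third position 4-fold.
Codon 4 AAC (Asn): third position 2-fold.
Codon 5 AUA (Ile): third position 3-fold.
Four-fold degenerate third positions: 1.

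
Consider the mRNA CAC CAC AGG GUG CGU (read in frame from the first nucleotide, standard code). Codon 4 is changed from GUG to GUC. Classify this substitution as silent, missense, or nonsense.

Position 12 falls in codon 4: GUG → Val.
After the substitution the codon is GUC → Val.
Both encode Val, so the change is synonymous.

silent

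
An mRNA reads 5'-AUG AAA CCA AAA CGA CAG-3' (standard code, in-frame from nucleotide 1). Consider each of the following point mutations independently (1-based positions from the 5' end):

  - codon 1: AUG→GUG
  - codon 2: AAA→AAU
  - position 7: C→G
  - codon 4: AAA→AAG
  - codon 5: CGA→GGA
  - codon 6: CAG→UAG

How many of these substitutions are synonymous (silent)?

Codon 1: AUG (Met) → GUG (Val) — missense.
Codon 2: AAA (Lys) → AAU (Asn) — missense.
Codon 3: CCA (Pro) → GCA (Ala) — missense.
Codon 4: AAA (Lys) → AAG (Lys) — synonymous.
Codon 5: CGA (Arg) → GGA (Gly) — missense.
Codon 6: CAG (Gln) → UAG (Stop) — nonsense.
Synonymous: 1 of 6.

1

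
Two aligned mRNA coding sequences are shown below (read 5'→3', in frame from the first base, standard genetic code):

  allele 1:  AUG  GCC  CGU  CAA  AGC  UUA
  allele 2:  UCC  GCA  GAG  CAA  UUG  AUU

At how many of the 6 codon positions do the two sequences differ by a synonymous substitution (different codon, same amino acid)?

Codon 1: AUG Met / UCC Ser — nonsynonymous.
Codon 2: GCC Ala / GCA Ala — synonymous.
Codon 3: CGU Arg / GAG Glu — nonsynonymous.
Codon 4: CAA Gln / CAA Gln — identical.
Codon 5: AGC Ser / UUG Leu — nonsynonymous.
Codon 6: UUA Leu / AUU Ile — nonsynonymous.
Synonymous differences: 1.

1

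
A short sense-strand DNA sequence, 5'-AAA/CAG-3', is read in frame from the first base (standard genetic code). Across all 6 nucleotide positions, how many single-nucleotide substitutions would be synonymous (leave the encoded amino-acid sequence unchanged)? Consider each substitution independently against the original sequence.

Codon 1 (AAA, Lys): 1 synonymous substitution.
Codon 2 (CAG, Gln): 1 synonymous substitution.
Total: 1 + 1 = 2.

2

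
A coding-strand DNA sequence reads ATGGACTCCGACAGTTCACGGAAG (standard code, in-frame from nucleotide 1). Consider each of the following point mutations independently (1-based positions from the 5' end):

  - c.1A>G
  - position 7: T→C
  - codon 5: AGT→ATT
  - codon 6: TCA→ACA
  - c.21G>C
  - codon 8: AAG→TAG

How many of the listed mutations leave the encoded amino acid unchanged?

1

Codon 1: ATG (Met) → GTG (Val) — missense.
Codon 3: TCC (Ser) → CCC (Pro) — missense.
Codon 5: AGT (Ser) → ATT (Ile) — missense.
Codon 6: TCA (Ser) → ACA (Thr) — missense.
Codon 7: CGG (Arg) → CGC (Arg) — synonymous.
Codon 8: AAG (Lys) → TAG (Stop) — nonsense.
Synonymous: 1 of 6.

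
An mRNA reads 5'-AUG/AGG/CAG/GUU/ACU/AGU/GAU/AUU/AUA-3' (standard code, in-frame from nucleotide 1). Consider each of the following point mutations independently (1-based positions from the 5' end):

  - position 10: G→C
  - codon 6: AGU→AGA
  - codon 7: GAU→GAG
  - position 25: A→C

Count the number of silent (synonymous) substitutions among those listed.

Codon 4: GUU (Val) → CUU (Leu) — missense.
Codon 6: AGU (Ser) → AGA (Arg) — missense.
Codon 7: GAU (Asp) → GAG (Glu) — missense.
Codon 9: AUA (Ile) → CUA (Leu) — missense.
Synonymous: 0 of 4.

0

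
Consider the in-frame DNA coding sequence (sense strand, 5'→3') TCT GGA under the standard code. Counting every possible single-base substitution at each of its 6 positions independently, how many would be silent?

Codon 1 (TCT, Ser): 3 synonymous substitutions.
Codon 2 (GGA, Gly): 3 synonymous substitutions.
Total: 3 + 3 = 6.

6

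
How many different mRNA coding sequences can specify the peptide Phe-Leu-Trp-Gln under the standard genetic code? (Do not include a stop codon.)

24

Phe: 2 codons.
Leu: 6 codons.
Trp: 1 codon.
Gln: 2 codons.
2 × 6 × 1 × 2 = 24.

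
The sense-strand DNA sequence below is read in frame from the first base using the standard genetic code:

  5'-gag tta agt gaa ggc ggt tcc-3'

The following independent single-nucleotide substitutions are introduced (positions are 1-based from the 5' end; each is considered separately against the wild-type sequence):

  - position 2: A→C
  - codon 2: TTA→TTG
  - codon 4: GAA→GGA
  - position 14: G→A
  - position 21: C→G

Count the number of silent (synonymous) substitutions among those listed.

2

Codon 1: GAG (Glu) → GCG (Ala) — missense.
Codon 2: TTA (Leu) → TTG (Leu) — synonymous.
Codon 4: GAA (Glu) → GGA (Gly) — missense.
Codon 5: GGC (Gly) → GAC (Asp) — missense.
Codon 7: TCC (Ser) → TCG (Ser) — synonymous.
Synonymous: 2 of 5.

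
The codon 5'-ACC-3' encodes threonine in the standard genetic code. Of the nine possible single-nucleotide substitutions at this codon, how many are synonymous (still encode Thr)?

Position 1: none → 0 synonymous.
Position 2: none → 0 synonymous.
Position 3: ACT, ACA, ACG → 3 synonymous.
Total: 0 + 0 + 3 = 3.

3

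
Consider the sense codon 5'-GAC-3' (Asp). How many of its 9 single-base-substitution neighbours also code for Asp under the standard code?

Position 1: none → 0 synonymous.
Position 2: none → 0 synonymous.
Position 3: GAU → 1 synonymous.
Total: 0 + 0 + 1 = 1.

1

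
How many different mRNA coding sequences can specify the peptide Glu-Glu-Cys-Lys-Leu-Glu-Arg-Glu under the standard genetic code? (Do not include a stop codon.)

Glu: 2 codons.
Glu: 2 codons.
Cys: 2 codons.
Lys: 2 codons.
Leu: 6 codons.
Glu: 2 codons.
Arg: 6 codons.
Glu: 2 codons.
2 × 2 × 2 × 2 × 6 × 2 × 6 × 2 = 2304.

2304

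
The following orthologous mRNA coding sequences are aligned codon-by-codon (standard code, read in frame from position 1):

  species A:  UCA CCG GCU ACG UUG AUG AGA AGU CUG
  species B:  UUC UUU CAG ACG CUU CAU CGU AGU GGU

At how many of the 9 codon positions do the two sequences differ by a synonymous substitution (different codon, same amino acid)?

Codon 1: UCA Ser / UUC Phe — nonsynonymous.
Codon 2: CCG Pro / UUU Phe — nonsynonymous.
Codon 3: GCU Ala / CAG Gln — nonsynonymous.
Codon 4: ACG Thr / ACG Thr — identical.
Codon 5: UUG Leu / CUU Leu — synonymous.
Codon 6: AUG Met / CAU His — nonsynonymous.
Codon 7: AGA Arg / CGU Arg — synonymous.
Codon 8: AGU Ser / AGU Ser — identical.
Codon 9: CUG Leu / GGU Gly — nonsynonymous.
Synonymous differences: 2.

2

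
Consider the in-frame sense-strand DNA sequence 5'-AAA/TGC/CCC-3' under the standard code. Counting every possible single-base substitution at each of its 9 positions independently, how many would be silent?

Codon 1 (AAA, Lys): 1 synonymous substitution.
Codon 2 (TGC, Cys): 1 synonymous substitution.
Codon 3 (CCC, Pro): 3 synonymous substitutions.
Total: 1 + 1 + 3 = 5.

5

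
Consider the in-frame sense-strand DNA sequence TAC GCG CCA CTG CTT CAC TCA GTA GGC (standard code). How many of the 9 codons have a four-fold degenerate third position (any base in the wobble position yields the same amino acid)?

Codon 1 TAC (Tyr): third position 2-fold.
Codon 2 GCG (Ala): third position 4-fold.
Codon 3 CCA (Pro): third position 4-fold.
Codon 4 CTG (Leu): third position 4-fold.
Codon 5 CTT (Leu): third position 4-fold.
Codon 6 CAC (His): third position 2-fold.
Codon 7 TCA (Ser): third position 4-fold.
Codon 8 GTA (Val): third position 4-fold.
Codon 9 GGC (Gly): third position 4-fold.
Four-fold degenerate third positions: 7.

7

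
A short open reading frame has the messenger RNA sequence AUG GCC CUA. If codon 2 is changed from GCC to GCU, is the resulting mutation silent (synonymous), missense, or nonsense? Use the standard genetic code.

Position 6 falls in codon 2: GCC → Ala.
After the substitution the codon is GCU → Ala.
Both encode Ala, so the change is synonymous.

silent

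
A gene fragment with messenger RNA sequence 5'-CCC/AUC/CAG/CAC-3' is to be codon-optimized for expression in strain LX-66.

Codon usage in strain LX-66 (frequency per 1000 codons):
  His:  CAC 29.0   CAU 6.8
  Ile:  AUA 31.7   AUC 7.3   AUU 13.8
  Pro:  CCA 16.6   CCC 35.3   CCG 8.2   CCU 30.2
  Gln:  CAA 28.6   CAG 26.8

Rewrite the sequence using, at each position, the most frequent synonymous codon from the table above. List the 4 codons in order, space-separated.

CCC AUA CAA CAC

Codon 1 (Pro): best is CCC at 35.3.
Codon 2 (Ile): best is AUA at 31.7.
Codon 3 (Gln): best is CAA at 28.6.
Codon 4 (His): best is CAC at 29.0.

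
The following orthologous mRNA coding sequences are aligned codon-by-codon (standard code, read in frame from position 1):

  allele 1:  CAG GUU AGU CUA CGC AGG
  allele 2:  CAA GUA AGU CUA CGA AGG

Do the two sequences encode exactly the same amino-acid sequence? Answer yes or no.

Codon 1: CAG Gln / CAA Gln — synonymous.
Codon 2: GUU Val / GUA Val — synonymous.
Codon 3: AGU Ser / AGU Ser — identical.
Codon 4: CUA Leu / CUA Leu — identical.
Codon 5: CGC Arg / CGA Arg — synonymous.
Codon 6: AGG Arg / AGG Arg — identical.
Nonsynonymous differences: 0 → same protein.

yes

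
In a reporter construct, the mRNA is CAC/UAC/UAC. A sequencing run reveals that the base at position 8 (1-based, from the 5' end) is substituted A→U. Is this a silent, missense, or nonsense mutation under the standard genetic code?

Position 8 falls in codon 3: UAC → Tyr.
After the substitution the codon is UUC → Phe.
Tyr ≠ Phe, so this is a missense mutation.

missense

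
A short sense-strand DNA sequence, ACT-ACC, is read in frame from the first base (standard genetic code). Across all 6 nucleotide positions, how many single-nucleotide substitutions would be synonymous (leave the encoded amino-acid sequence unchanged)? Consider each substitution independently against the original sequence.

6

Codon 1 (ACT, Thr): 3 synonymous substitutions.
Codon 2 (ACC, Thr): 3 synonymous substitutions.
Total: 3 + 3 = 6.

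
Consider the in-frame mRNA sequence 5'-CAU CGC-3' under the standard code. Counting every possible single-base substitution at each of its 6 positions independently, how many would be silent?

4

Codon 1 (CAU, His): 1 synonymous substitution.
Codon 2 (CGC, Arg): 3 synonymous substitutions.
Total: 1 + 3 = 4.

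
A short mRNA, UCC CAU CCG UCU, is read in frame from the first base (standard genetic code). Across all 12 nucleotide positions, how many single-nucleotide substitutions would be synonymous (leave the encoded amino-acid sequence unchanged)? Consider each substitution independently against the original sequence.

Codon 1 (UCC, Ser): 3 synonymous substitutions.
Codon 2 (CAU, His): 1 synonymous substitution.
Codon 3 (CCG, Pro): 3 synonymous substitutions.
Codon 4 (UCU, Ser): 3 synonymous substitutions.
Total: 3 + 1 + 3 + 3 = 10.

10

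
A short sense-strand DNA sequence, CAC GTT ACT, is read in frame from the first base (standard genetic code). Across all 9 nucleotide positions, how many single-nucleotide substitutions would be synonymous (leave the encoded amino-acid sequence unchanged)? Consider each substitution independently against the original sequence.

7

Codon 1 (CAC, His): 1 synonymous substitution.
Codon 2 (GTT, Val): 3 synonymous substitutions.
Codon 3 (ACT, Thr): 3 synonymous substitutions.
Total: 1 + 3 + 3 = 7.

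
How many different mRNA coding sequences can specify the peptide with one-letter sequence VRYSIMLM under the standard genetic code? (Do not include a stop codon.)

Val: 4 codons.
Arg: 6 codons.
Tyr: 2 codons.
Ser: 6 codons.
Ile: 3 codons.
Met: 1 codon.
Leu: 6 codons.
Met: 1 codon.
4 × 6 × 2 × 6 × 3 × 1 × 6 × 1 = 5184.

5184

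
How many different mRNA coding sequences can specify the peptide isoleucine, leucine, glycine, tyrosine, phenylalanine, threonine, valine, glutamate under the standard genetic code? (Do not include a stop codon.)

Ile: 3 codons.
Leu: 6 codons.
Gly: 4 codons.
Tyr: 2 codons.
Phe: 2 codons.
Thr: 4 codons.
Val: 4 codons.
Glu: 2 codons.
3 × 6 × 4 × 2 × 2 × 4 × 4 × 2 = 9216.

9216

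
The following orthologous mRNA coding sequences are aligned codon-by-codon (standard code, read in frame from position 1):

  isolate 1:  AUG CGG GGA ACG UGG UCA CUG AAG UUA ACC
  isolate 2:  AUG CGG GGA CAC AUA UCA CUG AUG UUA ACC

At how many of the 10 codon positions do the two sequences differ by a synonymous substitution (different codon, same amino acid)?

0

Codon 1: AUG Met / AUG Met — identical.
Codon 2: CGG Arg / CGG Arg — identical.
Codon 3: GGA Gly / GGA Gly — identical.
Codon 4: ACG Thr / CAC His — nonsynonymous.
Codon 5: UGG Trp / AUA Ile — nonsynonymous.
Codon 6: UCA Ser / UCA Ser — identical.
Codon 7: CUG Leu / CUG Leu — identical.
Codon 8: AAG Lys / AUG Met — nonsynonymous.
Codon 9: UUA Leu / UUA Leu — identical.
Codon 10: ACC Thr / ACC Thr — identical.
Synonymous differences: 0.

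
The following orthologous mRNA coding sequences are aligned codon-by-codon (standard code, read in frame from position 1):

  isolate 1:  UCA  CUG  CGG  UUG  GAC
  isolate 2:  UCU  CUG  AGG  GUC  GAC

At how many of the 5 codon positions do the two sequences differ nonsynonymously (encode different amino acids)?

1

Codon 1: UCA Ser / UCU Ser — synonymous.
Codon 2: CUG Leu / CUG Leu — identical.
Codon 3: CGG Arg / AGG Arg — synonymous.
Codon 4: UUG Leu / GUC Val — nonsynonymous.
Codon 5: GAC Asp / GAC Asp — identical.
Nonsynonymous differences: 1.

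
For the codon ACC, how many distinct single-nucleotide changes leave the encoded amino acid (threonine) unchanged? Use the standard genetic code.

Position 1: none → 0 synonymous.
Position 2: none → 0 synonymous.
Position 3: ACU, ACA, ACG → 3 synonymous.
Total: 0 + 0 + 3 = 3.

3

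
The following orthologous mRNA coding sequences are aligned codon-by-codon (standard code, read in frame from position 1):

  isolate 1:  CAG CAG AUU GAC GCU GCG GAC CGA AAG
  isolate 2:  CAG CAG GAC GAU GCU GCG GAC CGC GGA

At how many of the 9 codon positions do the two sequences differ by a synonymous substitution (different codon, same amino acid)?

2

Codon 1: CAG Gln / CAG Gln — identical.
Codon 2: CAG Gln / CAG Gln — identical.
Codon 3: AUU Ile / GAC Asp — nonsynonymous.
Codon 4: GAC Asp / GAU Asp — synonymous.
Codon 5: GCU Ala / GCU Ala — identical.
Codon 6: GCG Ala / GCG Ala — identical.
Codon 7: GAC Asp / GAC Asp — identical.
Codon 8: CGA Arg / CGC Arg — synonymous.
Codon 9: AAG Lys / GGA Gly — nonsynonymous.
Synonymous differences: 2.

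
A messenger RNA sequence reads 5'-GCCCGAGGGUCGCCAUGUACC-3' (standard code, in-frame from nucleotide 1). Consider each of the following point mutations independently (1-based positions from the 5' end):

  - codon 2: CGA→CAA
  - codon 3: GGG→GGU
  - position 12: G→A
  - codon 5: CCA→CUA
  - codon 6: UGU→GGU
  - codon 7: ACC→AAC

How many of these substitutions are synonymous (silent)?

Codon 2: CGA (Arg) → CAA (Gln) — missense.
Codon 3: GGG (Gly) → GGU (Gly) — synonymous.
Codon 4: UCG (Ser) → UCA (Ser) — synonymous.
Codon 5: CCA (Pro) → CUA (Leu) — missense.
Codon 6: UGU (Cys) → GGU (Gly) — missense.
Codon 7: ACC (Thr) → AAC (Asn) — missense.
Synonymous: 2 of 6.

2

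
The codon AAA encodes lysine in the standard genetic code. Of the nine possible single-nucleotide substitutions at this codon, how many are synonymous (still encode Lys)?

1

Position 1: none → 0 synonymous.
Position 2: none → 0 synonymous.
Position 3: AAG → 1 synonymous.
Total: 0 + 0 + 1 = 1.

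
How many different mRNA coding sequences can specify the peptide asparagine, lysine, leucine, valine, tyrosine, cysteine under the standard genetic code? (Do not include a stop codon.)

384

Asn: 2 codons.
Lys: 2 codons.
Leu: 6 codons.
Val: 4 codons.
Tyr: 2 codons.
Cys: 2 codons.
2 × 2 × 6 × 4 × 2 × 2 = 384.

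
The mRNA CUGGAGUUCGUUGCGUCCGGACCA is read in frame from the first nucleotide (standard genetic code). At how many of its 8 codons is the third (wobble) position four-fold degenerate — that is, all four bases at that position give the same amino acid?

Codon 1 CUG (Leu): third position 4-fold.
Codon 2 GAG (Glu): third position 2-fold.
Codon 3 UUC (Phe): third position 2-fold.
Codon 4 GUU (Val): third position 4-fold.
Codon 5 GCG (Ala): third position 4-fold.
Codon 6 UCC (Ser): third position 4-fold.
Codon 7 GGA (Gly): third position 4-fold.
Codon 8 CCA (Pro): third position 4-fold.
Four-fold degenerate third positions: 6.

6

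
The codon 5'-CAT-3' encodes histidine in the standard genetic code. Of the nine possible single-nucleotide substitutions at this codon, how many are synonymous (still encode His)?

Position 1: none → 0 synonymous.
Position 2: none → 0 synonymous.
Position 3: CAC → 1 synonymous.
Total: 0 + 0 + 1 = 1.

1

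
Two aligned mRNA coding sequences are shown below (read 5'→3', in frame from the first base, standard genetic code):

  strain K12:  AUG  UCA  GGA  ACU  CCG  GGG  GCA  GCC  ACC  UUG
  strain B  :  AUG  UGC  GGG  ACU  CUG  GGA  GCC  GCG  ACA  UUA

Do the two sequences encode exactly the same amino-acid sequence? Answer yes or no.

Codon 1: AUG Met / AUG Met — identical.
Codon 2: UCA Ser / UGC Cys — nonsynonymous.
Codon 3: GGA Gly / GGG Gly — synonymous.
Codon 4: ACU Thr / ACU Thr — identical.
Codon 5: CCG Pro / CUG Leu — nonsynonymous.
Codon 6: GGG Gly / GGA Gly — synonymous.
Codon 7: GCA Ala / GCC Ala — synonymous.
Codon 8: GCC Ala / GCG Ala — synonymous.
Codon 9: ACC Thr / ACA Thr — synonymous.
Codon 10: UUG Leu / UUA Leu — synonymous.
Nonsynonymous differences: 2 → different protein.

no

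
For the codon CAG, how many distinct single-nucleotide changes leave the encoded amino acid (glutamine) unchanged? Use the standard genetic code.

Position 1: none → 0 synonymous.
Position 2: none → 0 synonymous.
Position 3: CAA → 1 synonymous.
Total: 0 + 0 + 1 = 1.

1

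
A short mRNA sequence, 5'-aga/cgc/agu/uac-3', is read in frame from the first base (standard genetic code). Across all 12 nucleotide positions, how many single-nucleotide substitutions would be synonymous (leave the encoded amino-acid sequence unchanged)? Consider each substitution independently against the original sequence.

7

Codon 1 (AGA, Arg): 2 synonymous substitutions.
Codon 2 (CGC, Arg): 3 synonymous substitutions.
Codon 3 (AGU, Ser): 1 synonymous substitution.
Codon 4 (UAC, Tyr): 1 synonymous substitution.
Total: 2 + 3 + 1 + 1 = 7.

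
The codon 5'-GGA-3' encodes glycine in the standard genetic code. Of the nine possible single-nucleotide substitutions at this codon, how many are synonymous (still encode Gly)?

Position 1: none → 0 synonymous.
Position 2: none → 0 synonymous.
Position 3: GGT, GGC, GGG → 3 synonymous.
Total: 0 + 0 + 3 = 3.

3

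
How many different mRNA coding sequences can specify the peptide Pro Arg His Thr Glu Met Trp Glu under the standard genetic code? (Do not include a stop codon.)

Pro: 4 codons.
Arg: 6 codons.
His: 2 codons.
Thr: 4 codons.
Glu: 2 codons.
Met: 1 codon.
Trp: 1 codon.
Glu: 2 codons.
4 × 6 × 2 × 4 × 2 × 1 × 1 × 2 = 768.

768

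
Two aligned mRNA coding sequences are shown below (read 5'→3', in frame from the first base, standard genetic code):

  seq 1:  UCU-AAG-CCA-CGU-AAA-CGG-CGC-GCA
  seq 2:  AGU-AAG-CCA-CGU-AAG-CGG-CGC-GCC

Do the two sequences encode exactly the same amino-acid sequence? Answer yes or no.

Codon 1: UCU Ser / AGU Ser — synonymous.
Codon 2: AAG Lys / AAG Lys — identical.
Codon 3: CCA Pro / CCA Pro — identical.
Codon 4: CGU Arg / CGU Arg — identical.
Codon 5: AAA Lys / AAG Lys — synonymous.
Codon 6: CGG Arg / CGG Arg — identical.
Codon 7: CGC Arg / CGC Arg — identical.
Codon 8: GCA Ala / GCC Ala — synonymous.
Nonsynonymous differences: 0 → same protein.

yes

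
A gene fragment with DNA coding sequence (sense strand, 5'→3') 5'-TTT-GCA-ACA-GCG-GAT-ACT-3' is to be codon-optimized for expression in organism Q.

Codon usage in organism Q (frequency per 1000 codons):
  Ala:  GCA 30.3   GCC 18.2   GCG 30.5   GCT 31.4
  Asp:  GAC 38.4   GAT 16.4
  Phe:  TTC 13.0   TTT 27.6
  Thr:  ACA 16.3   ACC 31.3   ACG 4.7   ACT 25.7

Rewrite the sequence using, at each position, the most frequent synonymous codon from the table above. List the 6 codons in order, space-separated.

Codon 1 (Phe): best is TTT at 27.6.
Codon 2 (Ala): best is GCT at 31.4.
Codon 3 (Thr): best is ACC at 31.3.
Codon 4 (Ala): best is GCT at 31.4.
Codon 5 (Asp): best is GAC at 38.4.
Codon 6 (Thr): best is ACC at 31.3.

TTT GCT ACC GCT GAC ACC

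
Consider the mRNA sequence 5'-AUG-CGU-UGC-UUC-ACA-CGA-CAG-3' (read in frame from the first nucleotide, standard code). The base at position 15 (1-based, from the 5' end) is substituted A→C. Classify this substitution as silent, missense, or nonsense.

silent

Position 15 falls in codon 5: ACA → Thr.
After the substitution the codon is ACC → Thr.
Both encode Thr, so the change is synonymous.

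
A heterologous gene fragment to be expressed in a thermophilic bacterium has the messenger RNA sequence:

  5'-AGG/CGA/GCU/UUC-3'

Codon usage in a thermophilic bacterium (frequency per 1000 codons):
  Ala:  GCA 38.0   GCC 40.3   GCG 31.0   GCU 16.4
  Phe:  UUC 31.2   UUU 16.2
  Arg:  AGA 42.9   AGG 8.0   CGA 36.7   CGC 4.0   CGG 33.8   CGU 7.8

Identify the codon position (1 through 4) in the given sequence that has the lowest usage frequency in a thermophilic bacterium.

Codon 1 AGG (Arg): 8.0 per 1000.
Codon 2 CGA (Arg): 36.7 per 1000.
Codon 3 GCU (Ala): 16.4 per 1000.
Codon 4 UUC (Phe): 31.2 per 1000.
Lowest frequency is 8.0 at codon 1.

1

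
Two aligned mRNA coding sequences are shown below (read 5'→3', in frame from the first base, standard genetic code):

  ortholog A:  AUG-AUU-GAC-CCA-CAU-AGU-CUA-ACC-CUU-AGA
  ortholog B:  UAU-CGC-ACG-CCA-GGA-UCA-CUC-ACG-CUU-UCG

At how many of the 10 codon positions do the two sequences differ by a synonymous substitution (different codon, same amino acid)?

3

Codon 1: AUG Met / UAU Tyr — nonsynonymous.
Codon 2: AUU Ile / CGC Arg — nonsynonymous.
Codon 3: GAC Asp / ACG Thr — nonsynonymous.
Codon 4: CCA Pro / CCA Pro — identical.
Codon 5: CAU His / GGA Gly — nonsynonymous.
Codon 6: AGU Ser / UCA Ser — synonymous.
Codon 7: CUA Leu / CUC Leu — synonymous.
Codon 8: ACC Thr / ACG Thr — synonymous.
Codon 9: CUU Leu / CUU Leu — identical.
Codon 10: AGA Arg / UCG Ser — nonsynonymous.
Synonymous differences: 3.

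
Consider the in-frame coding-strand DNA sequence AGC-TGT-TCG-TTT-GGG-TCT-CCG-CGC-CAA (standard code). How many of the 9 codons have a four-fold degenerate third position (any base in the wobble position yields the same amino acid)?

Codon 1 AGC (Ser): third position 2-fold.
Codon 2 TGT (Cys): third position 2-fold.
Codon 3 TCG (Ser): third position 4-fold.
Codon 4 TTT (Phe): third position 2-fold.
Codon 5 GGG (Gly): third position 4-fold.
Codon 6 TCT (Ser): third position 4-fold.
Codon 7 CCG (Pro): third position 4-fold.
Codon 8 CGC (Arg): third position 4-fold.
Codon 9 CAA (Gln): third position 2-fold.
Four-fold degenerate third positions: 5.

5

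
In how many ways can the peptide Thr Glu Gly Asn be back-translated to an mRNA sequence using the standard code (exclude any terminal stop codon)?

Thr: 4 codons.
Glu: 2 codons.
Gly: 4 codons.
Asn: 2 codons.
4 × 2 × 4 × 2 = 64.

64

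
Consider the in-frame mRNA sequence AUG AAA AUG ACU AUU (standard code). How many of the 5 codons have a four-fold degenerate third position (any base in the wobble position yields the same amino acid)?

Codon 1 AUG (Met): third position 1-fold.
Codon 2 AAA (Lys): third position 2-fold.
Codon 3 AUG (Met): third position 1-fold.
Codon 4 ACU (Thr): third position 4-fold.
Codon 5 AUU (Ile): third position 3-fold.
Four-fold degenerate third positions: 1.

1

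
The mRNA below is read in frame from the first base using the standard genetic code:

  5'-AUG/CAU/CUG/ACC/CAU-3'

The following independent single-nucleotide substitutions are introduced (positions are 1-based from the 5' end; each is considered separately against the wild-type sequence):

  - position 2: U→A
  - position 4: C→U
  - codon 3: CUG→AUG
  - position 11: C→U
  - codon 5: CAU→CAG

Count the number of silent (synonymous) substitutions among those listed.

0

Codon 1: AUG (Met) → AAG (Lys) — missense.
Codon 2: CAU (His) → UAU (Tyr) — missense.
Codon 3: CUG (Leu) → AUG (Met) — missense.
Codon 4: ACC (Thr) → AUC (Ile) — missense.
Codon 5: CAU (His) → CAG (Gln) — missense.
Synonymous: 0 of 5.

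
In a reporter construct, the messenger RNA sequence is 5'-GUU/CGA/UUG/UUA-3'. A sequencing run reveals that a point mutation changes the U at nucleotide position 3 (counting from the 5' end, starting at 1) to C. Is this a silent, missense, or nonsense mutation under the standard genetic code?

silent

Position 3 falls in codon 1: GUU → Val.
After the substitution the codon is GUC → Val.
Both encode Val, so the change is synonymous.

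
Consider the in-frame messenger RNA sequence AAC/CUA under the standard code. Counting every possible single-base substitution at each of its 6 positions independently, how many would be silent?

Codon 1 (AAC, Asn): 1 synonymous substitution.
Codon 2 (CUA, Leu): 4 synonymous substitutions.
Total: 1 + 4 = 5.

5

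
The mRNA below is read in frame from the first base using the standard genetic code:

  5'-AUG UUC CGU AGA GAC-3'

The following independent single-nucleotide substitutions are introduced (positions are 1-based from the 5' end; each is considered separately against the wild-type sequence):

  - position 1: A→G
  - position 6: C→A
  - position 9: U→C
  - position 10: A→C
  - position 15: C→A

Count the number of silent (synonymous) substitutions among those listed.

Codon 1: AUG (Met) → GUG (Val) — missense.
Codon 2: UUC (Phe) → UUA (Leu) — missense.
Codon 3: CGU (Arg) → CGC (Arg) — synonymous.
Codon 4: AGA (Arg) → CGA (Arg) — synonymous.
Codon 5: GAC (Asp) → GAA (Glu) — missense.
Synonymous: 2 of 5.

2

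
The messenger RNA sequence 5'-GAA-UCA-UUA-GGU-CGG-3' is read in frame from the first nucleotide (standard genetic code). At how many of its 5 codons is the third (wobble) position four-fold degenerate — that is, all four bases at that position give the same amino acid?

Codon 1 GAA (Glu): third position 2-fold.
Codon 2 UCA (Ser): third position 4-fold.
Codon 3 UUA (Leu): third position 2-fold.
Codon 4 GGU (Gly): third position 4-fold.
Codon 5 CGG (Arg): third position 4-fold.
Four-fold degenerate third positions: 3.

3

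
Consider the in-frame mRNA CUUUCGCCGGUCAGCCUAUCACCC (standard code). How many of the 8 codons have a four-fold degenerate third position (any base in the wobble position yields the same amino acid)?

Codon 1 CUU (Leu): third position 4-fold.
Codon 2 UCG (Ser): third position 4-fold.
Codon 3 CCG (Pro): third position 4-fold.
Codon 4 GUC (Val): third position 4-fold.
Codon 5 AGC (Ser): third position 2-fold.
Codon 6 CUA (Leu): third position 4-fold.
Codon 7 UCA (Ser): third position 4-fold.
Codon 8 CCC (Pro): third position 4-fold.
Four-fold degenerate third positions: 7.

7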